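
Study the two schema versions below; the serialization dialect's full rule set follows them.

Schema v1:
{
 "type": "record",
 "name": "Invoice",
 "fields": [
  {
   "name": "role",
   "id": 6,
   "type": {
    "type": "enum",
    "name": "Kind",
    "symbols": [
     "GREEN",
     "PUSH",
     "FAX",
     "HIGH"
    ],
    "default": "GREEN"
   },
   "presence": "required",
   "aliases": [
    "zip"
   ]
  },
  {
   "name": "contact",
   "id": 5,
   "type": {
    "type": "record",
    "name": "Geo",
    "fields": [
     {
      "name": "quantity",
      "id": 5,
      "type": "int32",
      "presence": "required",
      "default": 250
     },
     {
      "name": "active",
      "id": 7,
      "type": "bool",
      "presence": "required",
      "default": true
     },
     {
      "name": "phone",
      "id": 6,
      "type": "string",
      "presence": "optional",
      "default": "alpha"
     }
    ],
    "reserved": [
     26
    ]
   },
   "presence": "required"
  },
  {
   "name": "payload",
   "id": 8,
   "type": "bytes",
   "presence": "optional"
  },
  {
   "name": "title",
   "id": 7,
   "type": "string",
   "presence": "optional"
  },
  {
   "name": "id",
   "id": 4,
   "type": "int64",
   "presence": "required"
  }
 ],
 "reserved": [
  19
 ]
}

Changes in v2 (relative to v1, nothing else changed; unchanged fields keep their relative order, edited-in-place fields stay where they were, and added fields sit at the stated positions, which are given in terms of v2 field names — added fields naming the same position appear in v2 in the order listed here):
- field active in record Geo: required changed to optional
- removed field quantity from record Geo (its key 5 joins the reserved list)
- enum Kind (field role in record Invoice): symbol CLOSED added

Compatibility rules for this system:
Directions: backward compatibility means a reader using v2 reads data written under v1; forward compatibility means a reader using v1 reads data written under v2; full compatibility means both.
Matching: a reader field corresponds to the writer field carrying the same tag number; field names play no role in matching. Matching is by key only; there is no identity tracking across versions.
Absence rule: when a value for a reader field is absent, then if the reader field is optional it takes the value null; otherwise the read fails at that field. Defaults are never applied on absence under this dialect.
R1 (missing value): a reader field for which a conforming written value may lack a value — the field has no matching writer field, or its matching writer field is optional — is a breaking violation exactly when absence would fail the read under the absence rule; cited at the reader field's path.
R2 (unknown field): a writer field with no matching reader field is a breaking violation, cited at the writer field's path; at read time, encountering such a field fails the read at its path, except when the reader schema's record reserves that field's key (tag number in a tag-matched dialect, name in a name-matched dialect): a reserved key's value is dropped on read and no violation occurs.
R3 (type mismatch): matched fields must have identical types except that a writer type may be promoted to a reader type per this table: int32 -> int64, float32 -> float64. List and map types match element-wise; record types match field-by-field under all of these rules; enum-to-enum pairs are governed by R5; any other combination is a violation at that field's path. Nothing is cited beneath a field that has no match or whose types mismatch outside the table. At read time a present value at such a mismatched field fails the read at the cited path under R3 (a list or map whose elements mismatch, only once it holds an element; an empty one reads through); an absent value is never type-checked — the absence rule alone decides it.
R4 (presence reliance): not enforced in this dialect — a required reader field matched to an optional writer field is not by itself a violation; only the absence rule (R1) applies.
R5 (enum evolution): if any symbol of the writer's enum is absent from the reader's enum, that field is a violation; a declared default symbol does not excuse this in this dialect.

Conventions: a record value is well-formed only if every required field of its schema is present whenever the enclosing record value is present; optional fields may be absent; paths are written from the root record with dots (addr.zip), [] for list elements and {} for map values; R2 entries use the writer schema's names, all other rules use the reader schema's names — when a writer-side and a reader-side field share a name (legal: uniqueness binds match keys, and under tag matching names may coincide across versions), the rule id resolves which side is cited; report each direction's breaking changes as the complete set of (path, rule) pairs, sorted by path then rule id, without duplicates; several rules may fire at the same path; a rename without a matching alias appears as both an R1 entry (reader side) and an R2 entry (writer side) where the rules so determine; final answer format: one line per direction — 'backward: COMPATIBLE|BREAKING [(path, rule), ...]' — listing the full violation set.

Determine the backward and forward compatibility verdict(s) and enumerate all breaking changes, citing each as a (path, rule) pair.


arrows below run writer -> reader for Invoice
backward pass over Invoice, reader schema v2, writer schema v1:
  writer required, Kind -> Kind: reader role maps from writer role
  writer required, Geo -> Geo: reader contact maps from writer contact
  writer optional, bytes -> bytes: reader payload maps from writer payload
  writer optional, string -> string: reader title maps from writer title
  writer required, int64 -> int64: reader id maps from writer id
  writer required, bool -> bool: reader contact.active maps from writer contact.active
  writer optional, string -> string: reader contact.phone maps from writer contact.phone
  writer field contact.quantity has no reader counterpart
  nothing fires on Invoice: backward is COMPATIBLE
forward pass over Invoice, reader schema v1, writer schema v2:
  writer required, Kind -> Kind: reader role maps from writer role
  writer required, Geo -> Geo: reader contact maps from writer contact
  writer optional, bytes -> bytes: reader payload maps from writer payload
  writer optional, string -> string: reader title maps from writer title
  writer required, int64 -> int64: reader id maps from writer id
  contact.quantity: no writer match
  writer optional, bool -> bool: reader contact.active maps from writer contact.active
  writer optional, string -> string: reader contact.phone maps from writer contact.phone
  breaking: (contact.active, R1)
  breaking: (contact.quantity, R1)
  breaking: (role, R5)
  => 3 violation(s): forward is BREAKING for Invoice

backward: COMPATIBLE []; forward: BREAKING [(contact.active, R1), (contact.quantity, R1), (role, R5)]


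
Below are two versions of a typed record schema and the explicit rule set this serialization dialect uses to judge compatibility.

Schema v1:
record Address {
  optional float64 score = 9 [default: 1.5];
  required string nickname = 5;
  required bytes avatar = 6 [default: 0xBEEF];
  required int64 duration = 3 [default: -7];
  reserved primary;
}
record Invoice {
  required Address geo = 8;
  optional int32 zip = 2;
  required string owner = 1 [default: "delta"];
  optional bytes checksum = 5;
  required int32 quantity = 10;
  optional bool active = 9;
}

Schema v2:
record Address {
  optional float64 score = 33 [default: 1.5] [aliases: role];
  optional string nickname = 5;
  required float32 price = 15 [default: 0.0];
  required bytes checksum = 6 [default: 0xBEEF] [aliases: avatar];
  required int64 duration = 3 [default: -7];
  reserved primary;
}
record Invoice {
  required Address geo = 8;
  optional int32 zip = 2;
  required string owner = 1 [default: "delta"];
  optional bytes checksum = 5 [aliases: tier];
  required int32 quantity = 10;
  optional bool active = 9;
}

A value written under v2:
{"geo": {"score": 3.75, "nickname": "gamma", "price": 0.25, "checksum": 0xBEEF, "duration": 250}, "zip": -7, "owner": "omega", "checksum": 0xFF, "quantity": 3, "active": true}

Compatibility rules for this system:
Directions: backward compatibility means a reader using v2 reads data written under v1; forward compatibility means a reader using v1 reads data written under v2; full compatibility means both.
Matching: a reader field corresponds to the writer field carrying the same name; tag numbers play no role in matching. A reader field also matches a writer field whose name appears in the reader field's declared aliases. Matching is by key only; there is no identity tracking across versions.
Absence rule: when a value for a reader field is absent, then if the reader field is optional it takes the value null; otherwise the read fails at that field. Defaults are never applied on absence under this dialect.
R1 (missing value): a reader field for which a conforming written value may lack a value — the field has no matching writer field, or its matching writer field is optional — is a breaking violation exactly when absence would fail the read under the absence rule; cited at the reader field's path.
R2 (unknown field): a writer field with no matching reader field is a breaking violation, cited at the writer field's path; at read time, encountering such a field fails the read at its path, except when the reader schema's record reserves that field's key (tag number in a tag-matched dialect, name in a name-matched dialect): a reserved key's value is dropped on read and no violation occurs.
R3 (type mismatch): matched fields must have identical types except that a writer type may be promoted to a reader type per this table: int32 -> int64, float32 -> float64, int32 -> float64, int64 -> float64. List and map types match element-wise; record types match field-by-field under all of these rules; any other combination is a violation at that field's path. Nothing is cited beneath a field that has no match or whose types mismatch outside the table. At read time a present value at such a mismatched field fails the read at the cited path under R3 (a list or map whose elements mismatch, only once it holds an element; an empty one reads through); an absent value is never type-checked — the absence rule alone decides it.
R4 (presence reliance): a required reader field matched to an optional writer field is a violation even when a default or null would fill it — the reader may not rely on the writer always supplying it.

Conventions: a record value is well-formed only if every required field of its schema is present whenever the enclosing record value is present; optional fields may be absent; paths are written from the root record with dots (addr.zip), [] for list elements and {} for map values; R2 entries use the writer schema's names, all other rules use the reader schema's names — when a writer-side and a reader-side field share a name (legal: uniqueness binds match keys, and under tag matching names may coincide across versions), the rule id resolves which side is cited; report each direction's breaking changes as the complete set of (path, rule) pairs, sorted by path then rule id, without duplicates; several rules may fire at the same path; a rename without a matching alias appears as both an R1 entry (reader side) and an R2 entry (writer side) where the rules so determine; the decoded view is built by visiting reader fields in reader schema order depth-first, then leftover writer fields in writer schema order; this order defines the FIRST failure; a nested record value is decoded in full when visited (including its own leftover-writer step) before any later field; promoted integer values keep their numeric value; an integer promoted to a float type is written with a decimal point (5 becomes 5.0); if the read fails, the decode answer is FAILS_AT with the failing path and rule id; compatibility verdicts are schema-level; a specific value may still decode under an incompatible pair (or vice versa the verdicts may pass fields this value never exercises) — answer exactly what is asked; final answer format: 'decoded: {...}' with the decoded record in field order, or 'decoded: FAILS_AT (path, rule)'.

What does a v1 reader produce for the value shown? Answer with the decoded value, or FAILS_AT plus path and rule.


arrows below run writer -> reader for Invoice
decode walk for Invoice under reader schema v1:
  geo.score := 3.75
  geo.nickname := "gamma"
  read fails at geo.avatar under R1 (no fill)
  => FAILS_AT (geo.avatar, R1)
the rest of the Invoice diff is inert for this question:
  field score in record Address: tag 9 changed to 33 -> triggers nothing under the printed rules; the Invoice answer is the same either way
  added field price to record Address: required float32, tag 15, default 0.0 (in v2 it sits immediately before checksum) -> affects the rule determinations only; this particular Invoice value decodes identically
  field nickname in record Address: required changed to optional -> affects the rule determinations only; this particular Invoice value decodes identically

decoded: FAILS_AT (geo.avatar, R1)


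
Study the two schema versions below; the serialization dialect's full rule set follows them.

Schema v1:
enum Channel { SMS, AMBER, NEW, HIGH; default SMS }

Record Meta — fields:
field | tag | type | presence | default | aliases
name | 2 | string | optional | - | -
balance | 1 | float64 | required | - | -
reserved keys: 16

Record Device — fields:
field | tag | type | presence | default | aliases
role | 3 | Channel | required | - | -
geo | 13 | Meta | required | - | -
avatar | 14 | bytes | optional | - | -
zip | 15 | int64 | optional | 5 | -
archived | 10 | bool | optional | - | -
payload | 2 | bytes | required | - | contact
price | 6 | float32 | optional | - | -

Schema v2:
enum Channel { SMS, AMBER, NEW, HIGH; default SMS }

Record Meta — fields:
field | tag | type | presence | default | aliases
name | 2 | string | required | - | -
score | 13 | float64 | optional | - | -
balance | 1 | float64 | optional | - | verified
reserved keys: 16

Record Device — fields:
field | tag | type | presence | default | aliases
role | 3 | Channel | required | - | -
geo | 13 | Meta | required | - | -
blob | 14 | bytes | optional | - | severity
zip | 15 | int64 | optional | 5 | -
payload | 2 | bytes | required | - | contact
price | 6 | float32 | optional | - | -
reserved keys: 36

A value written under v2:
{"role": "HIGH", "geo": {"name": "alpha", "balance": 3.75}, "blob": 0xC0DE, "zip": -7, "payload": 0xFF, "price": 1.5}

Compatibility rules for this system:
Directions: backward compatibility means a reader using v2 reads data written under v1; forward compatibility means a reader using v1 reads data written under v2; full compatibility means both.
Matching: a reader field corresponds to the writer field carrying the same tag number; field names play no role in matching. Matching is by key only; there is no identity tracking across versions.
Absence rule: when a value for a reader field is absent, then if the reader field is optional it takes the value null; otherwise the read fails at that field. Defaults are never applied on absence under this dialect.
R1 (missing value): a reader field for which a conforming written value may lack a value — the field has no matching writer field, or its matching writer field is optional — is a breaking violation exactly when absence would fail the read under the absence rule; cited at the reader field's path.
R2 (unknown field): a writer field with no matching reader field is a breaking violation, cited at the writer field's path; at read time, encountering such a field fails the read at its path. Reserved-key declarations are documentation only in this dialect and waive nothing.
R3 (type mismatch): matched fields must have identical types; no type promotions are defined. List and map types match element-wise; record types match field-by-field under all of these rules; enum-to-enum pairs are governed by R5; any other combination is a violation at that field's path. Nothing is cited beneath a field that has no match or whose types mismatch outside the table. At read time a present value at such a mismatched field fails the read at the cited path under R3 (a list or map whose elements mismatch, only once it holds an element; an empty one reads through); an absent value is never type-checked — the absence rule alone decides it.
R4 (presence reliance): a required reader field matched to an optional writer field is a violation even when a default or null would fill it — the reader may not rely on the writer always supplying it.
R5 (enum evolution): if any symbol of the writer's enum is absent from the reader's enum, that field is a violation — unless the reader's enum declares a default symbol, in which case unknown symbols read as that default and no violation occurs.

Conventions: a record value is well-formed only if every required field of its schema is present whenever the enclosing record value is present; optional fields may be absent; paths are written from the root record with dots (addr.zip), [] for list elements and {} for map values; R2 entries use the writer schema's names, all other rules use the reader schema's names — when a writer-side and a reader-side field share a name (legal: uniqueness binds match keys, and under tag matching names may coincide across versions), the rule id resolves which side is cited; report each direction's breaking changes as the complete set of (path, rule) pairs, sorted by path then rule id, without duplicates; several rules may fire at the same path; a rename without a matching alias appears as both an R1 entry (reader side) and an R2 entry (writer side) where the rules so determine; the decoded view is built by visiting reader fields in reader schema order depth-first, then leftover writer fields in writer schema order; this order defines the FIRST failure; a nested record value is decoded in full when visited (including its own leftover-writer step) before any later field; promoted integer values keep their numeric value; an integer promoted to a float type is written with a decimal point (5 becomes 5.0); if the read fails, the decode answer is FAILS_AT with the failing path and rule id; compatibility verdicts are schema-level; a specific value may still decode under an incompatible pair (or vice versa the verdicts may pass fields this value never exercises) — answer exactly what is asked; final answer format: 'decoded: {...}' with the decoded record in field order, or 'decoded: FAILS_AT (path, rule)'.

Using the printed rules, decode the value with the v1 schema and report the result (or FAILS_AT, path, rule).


decoded: {"role": "HIGH", "geo": {"name": "alpha", "balance": 3.75}, "avatar": 0xC0DE, "zip": -7, "archived": null, "payload": 0xFF, "price": 1.5}

arrows below run writer -> reader for Device
decode walk for Device under reader schema v1:
  role := "HIGH"
  geo.name := "alpha"
  geo.balance := 3.75
  avatar := 0xC0DE (from writer blob)
  zip := -7
  archived := null (not supplied -> null)
  payload := 0xFF
  price := 1.5
  => decoded: {"role": "HIGH", "geo": {"name": "alpha", "balance": 3.75}, "avatar": 0xC0DE, "zip": -7, "archived": null, "payload": 0xFF, "price": 1.5}
the rest of the Device diff is inert for this question:
  renamed field avatar to blob in record Device -> triggers nothing under the printed rules; the Device answer is the same either way
  added field score to record Meta: optional float64, tag 13 (in v2 it sits immediately before balance) -> changes Device's schema-level verdicts only — the decode of this value is the same
  field name in record Meta: optional changed to required -> changes Device's schema-level verdicts only — the decode of this value is the same
  field balance in record Meta: required changed to optional -> changes Device's schema-level verdicts only — the decode of this value is the same
  removed field archived from record Device -> changes Device's schema-level verdicts only — the decode of this value is the same


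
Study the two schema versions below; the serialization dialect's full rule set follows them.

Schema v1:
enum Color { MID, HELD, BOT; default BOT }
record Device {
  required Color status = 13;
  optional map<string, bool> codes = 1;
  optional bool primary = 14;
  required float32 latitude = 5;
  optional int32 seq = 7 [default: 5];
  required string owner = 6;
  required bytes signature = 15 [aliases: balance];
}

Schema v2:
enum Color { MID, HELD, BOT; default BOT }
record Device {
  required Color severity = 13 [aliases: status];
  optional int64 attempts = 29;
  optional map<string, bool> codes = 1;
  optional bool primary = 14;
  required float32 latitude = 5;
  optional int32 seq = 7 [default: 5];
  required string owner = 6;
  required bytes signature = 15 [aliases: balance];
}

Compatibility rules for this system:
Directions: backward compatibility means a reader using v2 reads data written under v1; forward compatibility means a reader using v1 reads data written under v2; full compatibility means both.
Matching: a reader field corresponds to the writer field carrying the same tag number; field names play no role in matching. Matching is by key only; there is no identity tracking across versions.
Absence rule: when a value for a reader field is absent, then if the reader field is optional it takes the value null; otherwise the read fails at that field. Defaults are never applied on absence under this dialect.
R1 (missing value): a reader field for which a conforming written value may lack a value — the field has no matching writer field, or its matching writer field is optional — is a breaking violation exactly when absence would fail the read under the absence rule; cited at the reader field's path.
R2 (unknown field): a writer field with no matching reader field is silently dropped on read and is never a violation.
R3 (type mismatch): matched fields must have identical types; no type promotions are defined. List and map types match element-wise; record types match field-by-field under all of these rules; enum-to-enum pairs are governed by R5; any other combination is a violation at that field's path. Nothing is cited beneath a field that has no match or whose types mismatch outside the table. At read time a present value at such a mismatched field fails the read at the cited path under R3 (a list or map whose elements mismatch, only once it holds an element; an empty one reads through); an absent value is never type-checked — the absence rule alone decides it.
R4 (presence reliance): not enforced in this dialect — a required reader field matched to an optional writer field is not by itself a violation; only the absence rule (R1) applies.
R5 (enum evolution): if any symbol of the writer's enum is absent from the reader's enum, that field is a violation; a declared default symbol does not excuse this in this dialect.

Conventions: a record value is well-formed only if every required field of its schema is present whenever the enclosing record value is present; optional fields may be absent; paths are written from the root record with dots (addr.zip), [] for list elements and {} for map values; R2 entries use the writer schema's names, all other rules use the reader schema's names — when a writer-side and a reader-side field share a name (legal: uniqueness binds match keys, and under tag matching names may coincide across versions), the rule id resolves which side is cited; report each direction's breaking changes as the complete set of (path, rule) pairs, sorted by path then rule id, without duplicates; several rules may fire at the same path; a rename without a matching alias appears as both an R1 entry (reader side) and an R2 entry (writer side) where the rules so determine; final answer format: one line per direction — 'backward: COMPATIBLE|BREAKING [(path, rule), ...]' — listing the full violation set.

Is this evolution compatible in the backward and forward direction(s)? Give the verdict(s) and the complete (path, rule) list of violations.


backward: COMPATIBLE []; forward: COMPATIBLE []

arrows below run writer -> reader for Device
backward on Device — v2 reading data written by v1:
  severity: Color -> Color, writer required; from status
  attempts has no writer counterpart
  codes: map<string, bool> -> map<string, bool>, writer optional; from codes
  primary: bool -> bool, writer optional; from primary
  latitude: float32 -> float32, writer required; from latitude
  seq: int32 -> int32, writer optional; from seq
  owner: string -> string, writer required; from owner
  signature: bytes -> bytes, writer required; from signature
  => backward verdict for Device: COMPATIBLE, no violations
forward on Device — v1 reading data written by v2:
  status: Color -> Color, writer required; from severity
  codes: map<string, bool> -> map<string, bool>, writer optional; from codes
  primary: bool -> bool, writer optional; from primary
  latitude: float32 -> float32, writer required; from latitude
  seq: int32 -> int32, writer optional; from seq
  owner: string -> string, writer required; from owner
  signature: bytes -> bytes, writer required; from signature
  leftover writer field: attempts
  => forward verdict for Device: COMPATIBLE, no violations


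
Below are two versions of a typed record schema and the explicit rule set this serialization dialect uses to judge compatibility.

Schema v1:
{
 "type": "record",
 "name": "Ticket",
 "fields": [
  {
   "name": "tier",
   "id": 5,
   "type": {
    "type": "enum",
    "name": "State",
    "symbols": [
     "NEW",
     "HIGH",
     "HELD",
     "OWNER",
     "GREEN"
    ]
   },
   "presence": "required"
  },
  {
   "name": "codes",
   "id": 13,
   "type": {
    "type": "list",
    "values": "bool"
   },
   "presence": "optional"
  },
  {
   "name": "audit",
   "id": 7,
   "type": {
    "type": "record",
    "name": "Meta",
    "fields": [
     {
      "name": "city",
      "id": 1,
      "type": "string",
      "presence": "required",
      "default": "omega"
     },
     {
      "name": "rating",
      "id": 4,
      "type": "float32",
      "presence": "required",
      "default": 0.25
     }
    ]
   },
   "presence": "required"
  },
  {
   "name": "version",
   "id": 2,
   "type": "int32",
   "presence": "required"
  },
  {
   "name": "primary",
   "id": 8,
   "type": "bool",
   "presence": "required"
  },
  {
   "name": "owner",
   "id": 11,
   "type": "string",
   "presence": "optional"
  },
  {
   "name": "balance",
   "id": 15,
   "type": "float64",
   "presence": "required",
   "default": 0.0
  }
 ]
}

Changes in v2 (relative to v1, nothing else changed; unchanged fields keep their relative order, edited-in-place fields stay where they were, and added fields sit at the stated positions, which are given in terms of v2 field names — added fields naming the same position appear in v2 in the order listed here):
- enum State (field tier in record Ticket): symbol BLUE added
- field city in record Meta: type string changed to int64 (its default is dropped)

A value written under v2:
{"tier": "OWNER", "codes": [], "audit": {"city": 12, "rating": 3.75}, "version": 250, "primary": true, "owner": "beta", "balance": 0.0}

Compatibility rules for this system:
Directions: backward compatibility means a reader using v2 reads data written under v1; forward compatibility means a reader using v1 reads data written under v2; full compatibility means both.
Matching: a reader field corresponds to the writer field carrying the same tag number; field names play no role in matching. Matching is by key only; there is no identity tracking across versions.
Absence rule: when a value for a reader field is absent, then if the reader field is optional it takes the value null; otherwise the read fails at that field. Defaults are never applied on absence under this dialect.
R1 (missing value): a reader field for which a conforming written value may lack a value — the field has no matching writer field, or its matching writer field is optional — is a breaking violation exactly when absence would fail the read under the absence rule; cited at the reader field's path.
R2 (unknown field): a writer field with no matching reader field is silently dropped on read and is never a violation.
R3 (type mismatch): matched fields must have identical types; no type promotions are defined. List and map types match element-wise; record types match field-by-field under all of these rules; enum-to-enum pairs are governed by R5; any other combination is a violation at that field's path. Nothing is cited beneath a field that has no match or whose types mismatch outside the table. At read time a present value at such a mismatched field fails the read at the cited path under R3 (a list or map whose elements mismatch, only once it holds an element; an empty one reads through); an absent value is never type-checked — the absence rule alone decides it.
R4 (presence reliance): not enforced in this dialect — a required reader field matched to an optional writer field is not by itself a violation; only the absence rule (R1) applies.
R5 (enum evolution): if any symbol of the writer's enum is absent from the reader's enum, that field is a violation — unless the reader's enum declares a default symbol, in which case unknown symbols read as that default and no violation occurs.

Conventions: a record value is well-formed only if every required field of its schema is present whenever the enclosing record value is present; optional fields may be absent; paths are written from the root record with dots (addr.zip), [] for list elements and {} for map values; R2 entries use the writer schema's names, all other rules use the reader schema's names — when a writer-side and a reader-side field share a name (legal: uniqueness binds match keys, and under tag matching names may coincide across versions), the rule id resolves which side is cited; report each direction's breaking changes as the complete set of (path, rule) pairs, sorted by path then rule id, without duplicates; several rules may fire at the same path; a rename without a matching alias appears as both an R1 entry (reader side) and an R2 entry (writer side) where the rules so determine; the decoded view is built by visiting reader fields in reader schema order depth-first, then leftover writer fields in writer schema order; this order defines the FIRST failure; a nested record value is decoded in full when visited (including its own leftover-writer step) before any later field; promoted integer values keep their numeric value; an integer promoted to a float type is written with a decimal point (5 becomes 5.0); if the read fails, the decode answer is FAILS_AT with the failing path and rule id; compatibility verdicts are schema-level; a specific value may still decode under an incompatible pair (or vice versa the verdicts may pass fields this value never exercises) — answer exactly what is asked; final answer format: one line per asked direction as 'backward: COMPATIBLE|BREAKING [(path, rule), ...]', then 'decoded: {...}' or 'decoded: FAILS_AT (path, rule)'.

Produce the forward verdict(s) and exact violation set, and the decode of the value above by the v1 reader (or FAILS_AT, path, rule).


forward: BREAKING [(audit.city, R3), (tier, R5)]; decoded: FAILS_AT (audit.city, R3)

each type pair in Ticket: writer, then reader
checking forward for Ticket: reader v1 against writer v2:
  State -> State, writer required: tier aligns to tier
  list<bool> -> list<bool>, writer optional: codes aligns to codes
  Meta -> Meta, writer required: audit aligns to audit
  int32 -> int32, writer required: version aligns to version
  bool -> bool, writer required: primary aligns to primary
  string -> string, writer optional: owner aligns to owner
  float64 -> float64, writer required: balance aligns to balance
  int64 -> string, writer required: audit.city aligns to audit.city
  float32 -> float32, writer required: audit.rating aligns to audit.rating
  R3 fires at audit.city
  R5 fires at tier
  => forward verdict for Ticket: BREAKING, 2 violation(s)
decode (reader v1):
  tier := "OWNER"
  codes := []
  read fails at audit.city under R3
  => FAILS_AT (audit.city, R3)


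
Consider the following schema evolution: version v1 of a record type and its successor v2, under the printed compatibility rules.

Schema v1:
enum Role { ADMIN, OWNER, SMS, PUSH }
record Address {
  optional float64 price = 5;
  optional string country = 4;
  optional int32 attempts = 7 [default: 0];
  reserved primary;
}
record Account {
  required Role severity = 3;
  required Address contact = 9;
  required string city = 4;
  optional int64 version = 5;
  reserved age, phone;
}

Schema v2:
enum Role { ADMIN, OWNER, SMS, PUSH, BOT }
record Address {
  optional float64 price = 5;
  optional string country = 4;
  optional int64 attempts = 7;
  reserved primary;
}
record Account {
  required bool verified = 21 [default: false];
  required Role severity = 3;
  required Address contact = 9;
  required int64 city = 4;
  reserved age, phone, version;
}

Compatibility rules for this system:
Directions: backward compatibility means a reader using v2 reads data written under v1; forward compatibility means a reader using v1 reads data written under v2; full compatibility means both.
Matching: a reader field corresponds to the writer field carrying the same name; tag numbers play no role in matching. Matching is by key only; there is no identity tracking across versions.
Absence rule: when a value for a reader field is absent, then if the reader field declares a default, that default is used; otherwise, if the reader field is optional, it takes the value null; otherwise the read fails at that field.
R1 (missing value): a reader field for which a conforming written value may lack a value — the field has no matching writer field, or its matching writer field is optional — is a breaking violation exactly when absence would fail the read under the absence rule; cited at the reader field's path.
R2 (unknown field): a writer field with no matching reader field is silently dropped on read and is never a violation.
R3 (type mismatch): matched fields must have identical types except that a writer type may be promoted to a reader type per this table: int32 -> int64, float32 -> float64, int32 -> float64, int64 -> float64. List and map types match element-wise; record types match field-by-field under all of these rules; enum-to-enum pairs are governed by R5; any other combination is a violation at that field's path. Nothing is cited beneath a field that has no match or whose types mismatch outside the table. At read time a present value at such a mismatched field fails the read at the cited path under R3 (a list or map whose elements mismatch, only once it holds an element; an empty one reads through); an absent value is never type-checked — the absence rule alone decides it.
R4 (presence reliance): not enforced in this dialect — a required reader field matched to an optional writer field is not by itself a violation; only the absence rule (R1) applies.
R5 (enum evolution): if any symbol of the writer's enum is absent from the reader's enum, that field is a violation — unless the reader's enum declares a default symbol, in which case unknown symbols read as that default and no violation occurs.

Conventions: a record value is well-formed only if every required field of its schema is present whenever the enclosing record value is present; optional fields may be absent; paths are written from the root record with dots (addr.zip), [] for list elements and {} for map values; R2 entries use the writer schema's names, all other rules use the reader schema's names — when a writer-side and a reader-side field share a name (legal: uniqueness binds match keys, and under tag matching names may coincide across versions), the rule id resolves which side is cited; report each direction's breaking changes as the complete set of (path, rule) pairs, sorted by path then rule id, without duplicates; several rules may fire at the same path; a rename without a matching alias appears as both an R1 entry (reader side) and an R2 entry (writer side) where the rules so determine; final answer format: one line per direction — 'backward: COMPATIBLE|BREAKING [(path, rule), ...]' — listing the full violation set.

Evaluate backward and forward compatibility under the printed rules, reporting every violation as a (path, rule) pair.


in Account below, arrows point writer -> reader
checking backward for Account: reader v2 against writer v1:
  verified has no writer counterpart
  severity: Role -> Role, writer required; from severity
  contact: Address -> Address, writer required; from contact
  city: string -> int64, writer required; from city
  leftover writer field: version
  contact.price: float64 -> float64, writer optional; from contact.price
  contact.country: string -> string, writer optional; from contact.country
  contact.attempts: int32 -> int64, writer optional; from contact.attempts
  violation R3 at city
  => backward verdict for Account: BREAKING, 1 violation(s)
checking forward for Account: reader v1 against writer v2:
  severity: Role -> Role, writer required; from severity
  contact: Address -> Address, writer required; from contact
  city: int64 -> string, writer required; from city
  version has no writer counterpart
  leftover writer field: verified
  contact.price: float64 -> float64, writer optional; from contact.price
  contact.country: string -> string, writer optional; from contact.country
  contact.attempts: int64 -> int32, writer optional; from contact.attempts
  violation R3 at city
  violation R3 at contact.attempts
  violation R5 at severity
  => forward verdict for Account: BREAKING, 3 violation(s)

backward: BREAKING [(city, R3)]; forward: BREAKING [(city, R3), (contact.attempts, R3), (severity, R5)]


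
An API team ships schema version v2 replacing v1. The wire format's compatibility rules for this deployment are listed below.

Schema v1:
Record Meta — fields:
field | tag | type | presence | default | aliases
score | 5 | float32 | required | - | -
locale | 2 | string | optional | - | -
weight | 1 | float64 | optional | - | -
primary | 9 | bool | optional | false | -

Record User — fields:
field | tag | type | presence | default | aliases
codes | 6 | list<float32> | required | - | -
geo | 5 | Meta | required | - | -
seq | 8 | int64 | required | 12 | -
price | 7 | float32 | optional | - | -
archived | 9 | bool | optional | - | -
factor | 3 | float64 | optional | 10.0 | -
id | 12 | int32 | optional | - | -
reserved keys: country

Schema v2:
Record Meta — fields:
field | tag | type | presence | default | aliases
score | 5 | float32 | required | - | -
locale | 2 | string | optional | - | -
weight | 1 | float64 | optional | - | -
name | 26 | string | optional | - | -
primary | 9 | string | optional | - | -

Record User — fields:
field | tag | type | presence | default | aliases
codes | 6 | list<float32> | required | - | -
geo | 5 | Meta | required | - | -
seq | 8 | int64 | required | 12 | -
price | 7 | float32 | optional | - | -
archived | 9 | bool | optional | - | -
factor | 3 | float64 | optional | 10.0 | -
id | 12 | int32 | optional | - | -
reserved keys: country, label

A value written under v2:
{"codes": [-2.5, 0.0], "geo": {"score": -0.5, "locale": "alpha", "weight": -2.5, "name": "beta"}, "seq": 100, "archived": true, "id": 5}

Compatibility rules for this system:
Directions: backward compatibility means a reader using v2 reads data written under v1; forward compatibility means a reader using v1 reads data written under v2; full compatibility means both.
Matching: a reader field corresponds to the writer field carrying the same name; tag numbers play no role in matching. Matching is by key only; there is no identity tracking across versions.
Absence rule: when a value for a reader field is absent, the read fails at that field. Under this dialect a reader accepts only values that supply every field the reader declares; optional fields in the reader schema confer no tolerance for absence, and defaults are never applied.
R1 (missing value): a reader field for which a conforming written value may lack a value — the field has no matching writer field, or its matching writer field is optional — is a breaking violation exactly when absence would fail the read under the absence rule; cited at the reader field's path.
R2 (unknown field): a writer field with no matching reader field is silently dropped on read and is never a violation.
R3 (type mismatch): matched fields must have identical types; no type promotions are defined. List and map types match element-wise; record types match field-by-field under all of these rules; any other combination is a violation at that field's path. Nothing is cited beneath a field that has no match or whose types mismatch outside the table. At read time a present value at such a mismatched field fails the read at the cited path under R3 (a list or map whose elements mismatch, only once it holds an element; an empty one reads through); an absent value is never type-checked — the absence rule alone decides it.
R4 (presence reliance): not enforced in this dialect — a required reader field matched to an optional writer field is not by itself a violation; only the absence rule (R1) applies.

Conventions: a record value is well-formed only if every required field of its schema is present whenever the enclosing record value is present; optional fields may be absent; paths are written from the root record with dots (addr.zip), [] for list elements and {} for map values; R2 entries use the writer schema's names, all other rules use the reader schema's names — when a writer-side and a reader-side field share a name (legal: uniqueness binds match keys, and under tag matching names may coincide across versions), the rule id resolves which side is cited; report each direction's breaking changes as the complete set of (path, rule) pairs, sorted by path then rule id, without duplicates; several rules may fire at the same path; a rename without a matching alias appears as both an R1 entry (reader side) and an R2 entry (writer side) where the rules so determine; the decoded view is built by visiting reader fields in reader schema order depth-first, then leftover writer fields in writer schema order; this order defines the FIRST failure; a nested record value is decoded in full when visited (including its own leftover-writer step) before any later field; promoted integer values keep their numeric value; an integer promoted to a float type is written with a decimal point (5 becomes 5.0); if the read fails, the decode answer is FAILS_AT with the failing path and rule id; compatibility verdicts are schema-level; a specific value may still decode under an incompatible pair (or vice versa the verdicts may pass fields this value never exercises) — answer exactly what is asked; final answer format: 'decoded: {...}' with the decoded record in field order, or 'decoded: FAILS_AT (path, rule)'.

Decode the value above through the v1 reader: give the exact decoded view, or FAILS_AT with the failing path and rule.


decoded: FAILS_AT (geo.primary, R1)

each type pair in User: writer, then reader
migrating the User value to v1:
  codes := [-2.5, 0.0]
  geo.score := -0.5
  geo.locale := "alpha"
  geo.weight := -2.5
  read fails at geo.primary under R1 (no fill)
  => FAILS_AT (geo.primary, R1)
remaining User differences; none change what is asked:
  added field name to record Meta: optional string, tag 26 (in v2 it sits immediately before primary) -> matters for User compatibility verdicts, not for this value's decode
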